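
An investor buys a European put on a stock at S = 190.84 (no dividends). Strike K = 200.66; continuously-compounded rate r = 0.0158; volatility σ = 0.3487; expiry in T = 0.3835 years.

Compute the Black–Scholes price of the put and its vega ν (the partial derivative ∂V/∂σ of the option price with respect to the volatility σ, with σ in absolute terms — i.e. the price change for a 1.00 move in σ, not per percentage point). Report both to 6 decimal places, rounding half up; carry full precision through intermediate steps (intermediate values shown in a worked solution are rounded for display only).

σ√T = 0.3487·√0.3835 = 0.215941
d₁ = (ln(S/K) + (r+σ²/2)T) / (σ√T) = (ln(190.84/200.66) + (0.0158+0.3487²/2)·0.3835) / 0.215941 = (-0.050177 + 0.029375) / 0.215941 = -0.096332
d₂ = d₁ − σ√T = -0.096332 − 0.215941 = -0.312273
e^{−rT} = e^{−0.0158·0.3835} = 0.993959
N(−d₁) = 0.538372,  N(−d₂) = 0.622583
Put price V = K·e^{−rT}·N(−d₂) − S·N(−d₁) = 124.172911 − 102.742841 = 21.430069
φ(d₁) = (1/√(2π))·e^{−d₁²/2} = 0.397095
ν = S·φ(d₁)·√T = 46.929622

price = 21.430069
ν = 46.929622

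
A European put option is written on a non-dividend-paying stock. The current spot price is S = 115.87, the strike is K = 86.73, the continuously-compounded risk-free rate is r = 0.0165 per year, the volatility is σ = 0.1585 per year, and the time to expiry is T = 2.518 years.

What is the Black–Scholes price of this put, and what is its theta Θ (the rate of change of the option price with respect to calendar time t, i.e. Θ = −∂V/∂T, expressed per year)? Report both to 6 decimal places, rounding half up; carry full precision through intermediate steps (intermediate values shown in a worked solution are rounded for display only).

price = 1.078560
Θ = -0.655135

σ√T = 0.1585·√2.518 = 0.251511
d₁ = (ln(S/K) + (r+σ²/2)T) / (σ√T) = (ln(115.87/86.73) + (0.0165+0.1585²/2)·2.518) / 0.251511 = (0.289669 + 0.073176) / 0.251511 = 1.442660
d₂ = d₁ − σ√T = 1.442660 − 0.251511 = 1.191149
e^{−rT} = e^{−0.0165·2.518} = 0.959304
N(−d₁) = 0.074558,  N(−d₂) = 0.116798
Put price V = K·e^{−rT}·N(−d₂) − S·N(−d₁) = 9.717613 − 8.639054 = 1.078560
φ(d₁) = (1/√(2π))·e^{−d₁²/2} = 0.140919
Θ = −S·φ(d₁)·σ/(2√T) + r·K·e^{−rT}·N(−d₂) = −0.815476 + 0.160341 = -0.655135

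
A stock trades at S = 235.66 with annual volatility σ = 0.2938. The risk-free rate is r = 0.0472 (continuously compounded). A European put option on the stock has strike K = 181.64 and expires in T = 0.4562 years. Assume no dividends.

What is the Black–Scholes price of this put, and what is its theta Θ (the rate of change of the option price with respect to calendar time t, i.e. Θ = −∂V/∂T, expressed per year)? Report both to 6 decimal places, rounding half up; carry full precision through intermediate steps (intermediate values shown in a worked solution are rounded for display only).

σ√T = 0.2938·√0.4562 = 0.198440
d₁ = (ln(S/K) + (r+σ²/2)T) / (σ√T) = (ln(235.66/181.64) + (0.0472+0.2938²/2)·0.4562) / 0.198440 = (0.260363 + 0.041222) / 0.198440 = 1.519780
d₂ = d₁ − σ√T = 1.519780 − 0.198440 = 1.321340
e^{−rT} = e^{−0.0472·0.4562} = 0.978698
N(−d₁) = 0.064283,  N(−d₂) = 0.093194
Put price V = K·e^{−rT}·N(−d₂) − S·N(−d₁) = 16.567165 − 15.148969 = 1.418196
φ(d₁) = (1/√(2π))·e^{−d₁²/2} = 0.125707
Θ = −S·φ(d₁)·σ/(2√T) + r·K·e^{−rT}·N(−d₂) = −6.443005 + 0.781970 = -5.661034

price = 1.418196
Θ = -5.661034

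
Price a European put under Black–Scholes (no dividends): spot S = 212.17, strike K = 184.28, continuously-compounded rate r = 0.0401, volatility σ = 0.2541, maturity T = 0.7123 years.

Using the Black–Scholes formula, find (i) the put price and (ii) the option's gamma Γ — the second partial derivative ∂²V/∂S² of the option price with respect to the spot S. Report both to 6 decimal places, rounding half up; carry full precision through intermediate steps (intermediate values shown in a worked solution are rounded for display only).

σ√T = 0.2541·√0.7123 = 0.214455
d₁ = (ln(S/K) + (r+σ²/2)T) / (σ√T) = (ln(212.17/184.28) + (0.0401+0.2541²/2)·0.7123) / 0.214455 = (0.140932 + 0.051559) / 0.214455 = 0.897579
d₂ = d₁ − σ√T = 0.897579 − 0.214455 = 0.683124
e^{−rT} = e^{−0.0401·0.7123} = 0.971841
N(−d₁) = 0.184705,  N(−d₂) = 0.247264
Put price V = K·e^{−rT}·N(−d₂) − S·N(−d₁) = 44.282781 − 39.188887 = 5.093894
φ(d₁) = (1/√(2π))·e^{−d₁²/2} = 0.266665
Γ = φ(d₁) / (S·σ·√T) = 0.005861

price = 5.093894
Γ = 0.005861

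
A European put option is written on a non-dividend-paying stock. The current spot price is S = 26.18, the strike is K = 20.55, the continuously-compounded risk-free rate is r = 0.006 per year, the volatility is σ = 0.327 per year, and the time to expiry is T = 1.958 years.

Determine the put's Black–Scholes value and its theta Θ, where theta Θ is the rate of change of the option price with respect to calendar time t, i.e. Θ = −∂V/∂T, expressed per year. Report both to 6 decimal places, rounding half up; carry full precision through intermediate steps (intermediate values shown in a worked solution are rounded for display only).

σ√T = 0.327·√1.958 = 0.457566
d₁ = (ln(S/K) + (r+σ²/2)T) / (σ√T) = (ln(26.18/20.55) + (0.006+0.327²/2)·1.958) / 0.457566 = (0.242135 + 0.116431) / 0.457566 = 0.783638
d₂ = d₁ − σ√T = 0.783638 − 0.457566 = 0.326071
e^{−rT} = e^{−0.006·1.958} = 0.988321
N(−d₁) = 0.216626,  N(−d₂) = 0.372185
Put price V = K·e^{−rT}·N(−d₂) − S·N(−d₁) = 7.559077 − 5.671277 = 1.887800
φ(d₁) = (1/√(2π))·e^{−d₁²/2} = 0.293469
Θ = −S·φ(d₁)·σ/(2√T) + r·K·e^{−rT}·N(−d₂) = −0.897725 + 0.045354 = -0.852371

price = 1.887800
Θ = -0.852371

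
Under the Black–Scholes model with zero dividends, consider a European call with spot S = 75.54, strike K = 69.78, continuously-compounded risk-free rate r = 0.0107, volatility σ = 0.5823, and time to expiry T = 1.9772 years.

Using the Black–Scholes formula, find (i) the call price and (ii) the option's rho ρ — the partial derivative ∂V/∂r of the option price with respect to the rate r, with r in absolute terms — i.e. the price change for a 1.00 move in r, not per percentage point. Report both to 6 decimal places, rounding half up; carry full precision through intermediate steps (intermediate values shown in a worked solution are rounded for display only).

σ√T = 0.5823·√1.9772 = 0.818789
d₁ = (ln(S/K) + (r+σ²/2)T) / (σ√T) = (ln(75.54/69.78) + (0.0107+0.5823²/2)·1.9772) / 0.818789 = (0.079315 + 0.356364) / 0.818789 = 0.532101
d₂ = d₁ − σ√T = 0.532101 − 0.818789 = -0.286688
e^{−rT} = e^{−0.0107·1.9772} = 0.979066
N(d₁) = 0.702672,  N(d₂) = 0.387176
Call price V = S·N(d₁) − K·e^{−rT}·N(d₂) = 53.079849 − 26.451546 = 26.628303
ρ = K·T·e^{−rT}·N(d₂) = 52.299997

price = 26.628303
ρ = 52.299997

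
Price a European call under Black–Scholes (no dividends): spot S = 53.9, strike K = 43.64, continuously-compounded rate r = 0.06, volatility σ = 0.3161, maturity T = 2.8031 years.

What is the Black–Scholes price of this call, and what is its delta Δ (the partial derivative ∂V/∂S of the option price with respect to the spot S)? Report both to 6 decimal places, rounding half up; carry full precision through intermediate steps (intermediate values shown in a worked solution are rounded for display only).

price = 20.227818
Δ = 0.836802

σ√T = 0.3161·√2.8031 = 0.529229
d₁ = (ln(S/K) + (r+σ²/2)T) / (σ√T) = (ln(53.9/43.64) + (0.06+0.3161²/2)·2.8031) / 0.529229 = (0.211156 + 0.308228) / 0.529229 = 0.981397
d₂ = d₁ − σ√T = 0.981397 − 0.529229 = 0.452168
e^{−rT} = e^{−0.06·2.8031} = 0.845197
N(d₁) = 0.836802,  N(d₂) = 0.674426
Call price V = S·N(d₁) − K·e^{−rT}·N(d₂) = 45.103604 − 24.875787 = 20.227818
Δ = N(d₁) = 0.836802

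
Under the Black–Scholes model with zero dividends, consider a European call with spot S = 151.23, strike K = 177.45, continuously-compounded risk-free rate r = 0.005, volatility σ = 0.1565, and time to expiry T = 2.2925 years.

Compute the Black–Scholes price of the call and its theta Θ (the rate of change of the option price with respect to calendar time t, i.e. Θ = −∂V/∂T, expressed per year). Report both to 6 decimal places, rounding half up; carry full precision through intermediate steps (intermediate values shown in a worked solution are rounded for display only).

σ√T = 0.1565·√2.2925 = 0.236957
d₁ = (ln(S/K) + (r+σ²/2)T) / (σ√T) = (ln(151.23/177.45) + (0.005+0.1565²/2)·2.2925) / 0.236957 = (-0.159887 + 0.039537) / 0.236957 = -0.507900
d₂ = d₁ − σ√T = -0.507900 − 0.236957 = -0.744857
e^{−rT} = e^{−0.005·2.2925} = 0.988603
N(d₁) = 0.305762,  N(d₂) = 0.228179
Call price V = S·N(d₁) − K·e^{−rT}·N(d₂) = 46.240355 − 40.028930 = 6.211425
φ(d₁) = (1/√(2π))·e^{−d₁²/2} = 0.350666
Θ = −S·φ(d₁)·σ/(2√T) − r·K·e^{−rT}·N(d₂) = −2.740703 − 0.200145 = -2.940847

price = 6.211425
Θ = -2.940847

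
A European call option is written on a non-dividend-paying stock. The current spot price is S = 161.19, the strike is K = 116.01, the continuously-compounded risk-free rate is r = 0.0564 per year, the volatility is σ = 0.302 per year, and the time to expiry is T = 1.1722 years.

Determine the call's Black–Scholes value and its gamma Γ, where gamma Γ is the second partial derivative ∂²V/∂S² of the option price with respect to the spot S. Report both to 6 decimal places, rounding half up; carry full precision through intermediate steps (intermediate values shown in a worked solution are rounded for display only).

price = 54.966939
Γ = 0.002955

σ√T = 0.302·√1.1722 = 0.326970
d₁ = (ln(S/K) + (r+σ²/2)T) / (σ√T) = (ln(161.19/116.01) + (0.0564+0.302²/2)·1.1722) / 0.326970 = (0.328907 + 0.119567) / 0.326970 = 1.371607
d₂ = d₁ − σ√T = 1.371607 − 0.326970 = 1.044637
e^{−rT} = e^{−0.0564·1.1722} = 0.936026
N(d₁) = 0.914907,  N(d₂) = 0.851905
Call price V = S·N(d₁) − K·e^{−rT}·N(d₂) = 147.473868 − 92.506929 = 54.966939
φ(d₁) = (1/√(2π))·e^{−d₁²/2} = 0.155736
Γ = φ(d₁) / (S·σ·√T) = 0.002955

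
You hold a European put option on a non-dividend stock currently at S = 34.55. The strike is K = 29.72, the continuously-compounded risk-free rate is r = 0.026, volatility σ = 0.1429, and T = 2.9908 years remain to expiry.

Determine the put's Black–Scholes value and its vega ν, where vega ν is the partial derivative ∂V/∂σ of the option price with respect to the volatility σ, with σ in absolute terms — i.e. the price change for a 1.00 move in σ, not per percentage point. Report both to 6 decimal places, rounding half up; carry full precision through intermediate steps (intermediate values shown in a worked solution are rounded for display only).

price = 0.728479
ν = 13.770713

σ√T = 0.1429·√2.9908 = 0.247130
d₁ = (ln(S/K) + (r+σ²/2)T) / (σ√T) = (ln(34.55/29.72) + (0.026+0.1429²/2)·2.9908) / 0.247130 = (0.150587 + 0.108297) / 0.247130 = 1.047564
d₂ = d₁ − σ√T = 1.047564 − 0.247130 = 0.800434
e^{−rT} = e^{−0.026·2.9908} = 0.925186
N(−d₁) = 0.147420,  N(−d₂) = 0.211730
Put price V = K·e^{−rT}·N(−d₂) − S·N(−d₁) = 5.821830 − 5.093351 = 0.728479
φ(d₁) = (1/√(2π))·e^{−d₁²/2} = 0.230470
ν = S·φ(d₁)·√T = 13.770713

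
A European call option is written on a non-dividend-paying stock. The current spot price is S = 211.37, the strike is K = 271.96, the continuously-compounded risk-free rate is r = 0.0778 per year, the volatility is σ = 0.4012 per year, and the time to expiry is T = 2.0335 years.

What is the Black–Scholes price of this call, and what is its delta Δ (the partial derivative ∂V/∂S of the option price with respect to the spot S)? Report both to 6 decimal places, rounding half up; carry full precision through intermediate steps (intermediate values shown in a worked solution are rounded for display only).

σ√T = 0.4012·√2.0335 = 0.572115
d₁ = (ln(S/K) + (r+σ²/2)T) / (σ√T) = (ln(211.37/271.96) + (0.0778+0.4012²/2)·2.0335) / 0.572115 = (-0.252045 + 0.321864) / 0.572115 = 0.122037
d₂ = d₁ − σ√T = 0.122037 − 0.572115 = -0.450078
e^{−rT} = e^{−0.0778·2.0335} = 0.853674
N(d₁) = 0.548565,  N(d₂) = 0.326327
Call price V = S·N(d₁) − K·e^{−rT}·N(d₂) = 115.950193 − 75.761773 = 40.188419
Δ = N(d₁) = 0.548565

price = 40.188419
Δ = 0.548565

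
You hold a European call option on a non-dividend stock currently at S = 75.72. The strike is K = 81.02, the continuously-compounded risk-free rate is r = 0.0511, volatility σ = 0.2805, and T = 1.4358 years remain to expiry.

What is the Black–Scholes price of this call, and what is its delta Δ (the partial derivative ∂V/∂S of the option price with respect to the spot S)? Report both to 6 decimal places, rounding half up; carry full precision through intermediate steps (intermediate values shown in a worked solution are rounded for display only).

σ√T = 0.2805·√1.4358 = 0.336109
d₁ = (ln(S/K) + (r+σ²/2)T) / (σ√T) = (ln(75.72/81.02) + (0.0511+0.2805²/2)·1.4358) / 0.336109 = (-0.067654 + 0.129854) / 0.336109 = 0.185060
d₂ = d₁ − σ√T = 0.185060 − 0.336109 = -0.151049
e^{−rT} = e^{−0.0511·1.4358} = 0.929258
N(d₁) = 0.573409,  N(d₂) = 0.439969
Call price V = S·N(d₁) − K·e^{−rT}·N(d₂) = 43.418524 − 33.124547 = 10.293977
Δ = N(d₁) = 0.573409

price = 10.293977
Δ = 0.573409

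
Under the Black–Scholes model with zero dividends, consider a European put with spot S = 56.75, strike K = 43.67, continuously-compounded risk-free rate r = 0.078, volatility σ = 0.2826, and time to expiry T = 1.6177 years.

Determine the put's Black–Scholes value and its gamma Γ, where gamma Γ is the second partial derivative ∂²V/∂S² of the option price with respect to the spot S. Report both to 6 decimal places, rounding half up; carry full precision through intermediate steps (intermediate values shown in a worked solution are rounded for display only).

σ√T = 0.2826·√1.6177 = 0.359436
d₁ = (ln(S/K) + (r+σ²/2)T) / (σ√T) = (ln(56.75/43.67) + (0.078+0.2826²/2)·1.6177) / 0.359436 = (0.261994 + 0.190778) / 0.359436 = 1.259674
d₂ = d₁ − σ√T = 1.259674 − 0.359436 = 0.900239
e^{−rT} = e^{−0.078·1.6177} = 0.881456
N(−d₁) = 0.103893,  N(−d₂) = 0.183997
Put price V = K·e^{−rT}·N(−d₂) − S·N(−d₁) = 7.082612 − 5.895952 = 1.186660
φ(d₁) = (1/√(2π))·e^{−d₁²/2} = 0.180445
Γ = φ(d₁) / (S·σ·√T) = 0.008846

price = 1.186660
Γ = 0.008846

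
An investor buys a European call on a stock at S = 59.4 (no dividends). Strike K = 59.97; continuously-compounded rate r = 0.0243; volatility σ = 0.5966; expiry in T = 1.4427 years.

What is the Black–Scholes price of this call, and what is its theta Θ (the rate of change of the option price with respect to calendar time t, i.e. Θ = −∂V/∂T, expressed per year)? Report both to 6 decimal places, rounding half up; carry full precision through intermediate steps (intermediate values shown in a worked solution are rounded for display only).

price = 17.173343
Θ = -5.971406

σ√T = 0.5966·√1.4427 = 0.716591
d₁ = (ln(S/K) + (r+σ²/2)T) / (σ√T) = (ln(59.4/59.97) + (0.0243+0.5966²/2)·1.4427) / 0.716591 = (-0.009550 + 0.291809) / 0.716591 = 0.393891
d₂ = d₁ − σ√T = 0.393891 − 0.716591 = -0.322700
e^{−rT} = e^{−0.0243·1.4427} = 0.965550
N(d₁) = 0.653169,  N(d₂) = 0.373461
Call price V = S·N(d₁) − K·e^{−rT}·N(d₂) = 38.798251 − 21.624908 = 17.173343
φ(d₁) = (1/√(2π))·e^{−d₁²/2} = 0.369164
Θ = −S·φ(d₁)·σ/(2√T) − r·K·e^{−rT}·N(d₂) = −5.445921 − 0.525485 = -5.971406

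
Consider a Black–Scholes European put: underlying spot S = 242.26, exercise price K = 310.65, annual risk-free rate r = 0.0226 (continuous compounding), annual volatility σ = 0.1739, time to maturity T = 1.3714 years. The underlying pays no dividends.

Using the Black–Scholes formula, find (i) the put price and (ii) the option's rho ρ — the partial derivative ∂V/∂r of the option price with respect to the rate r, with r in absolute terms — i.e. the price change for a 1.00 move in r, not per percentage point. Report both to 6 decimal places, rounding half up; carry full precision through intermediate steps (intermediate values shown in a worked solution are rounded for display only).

price = 62.909332
ρ = -363.100441

σ√T = 0.1739·√1.3714 = 0.203649
d₁ = (ln(S/K) + (r+σ²/2)T) / (σ√T) = (ln(242.26/310.65) + (0.0226+0.1739²/2)·1.3714) / 0.203649 = (-0.248655 + 0.051730) / 0.203649 = -0.966985
d₂ = d₁ − σ√T = -0.966985 − 0.203649 = -1.170634
e^{−rT} = e^{−0.0226·1.3714} = 0.969482
N(−d₁) = 0.833224,  N(−d₂) = 0.879127
Put price V = K·e^{−rT}·N(−d₂) − S·N(−d₁) = 264.766254 − 201.856922 = 62.909332
ρ = −K·T·e^{−rT}·N(−d₂) = -363.100441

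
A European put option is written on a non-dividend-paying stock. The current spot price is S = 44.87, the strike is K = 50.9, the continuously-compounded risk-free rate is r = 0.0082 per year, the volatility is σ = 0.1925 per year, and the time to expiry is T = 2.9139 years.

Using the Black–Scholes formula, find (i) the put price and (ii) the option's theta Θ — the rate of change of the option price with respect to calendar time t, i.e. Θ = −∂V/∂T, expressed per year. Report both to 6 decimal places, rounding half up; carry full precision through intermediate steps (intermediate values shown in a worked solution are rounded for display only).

σ√T = 0.1925·√2.9139 = 0.328600
d₁ = (ln(S/K) + (r+σ²/2)T) / (σ√T) = (ln(44.87/50.9) + (0.0082+0.1925²/2)·2.9139) / 0.328600 = (-0.126094 + 0.077883) / 0.328600 = -0.146714
d₂ = d₁ − σ√T = -0.146714 − 0.328600 = -0.475315
e^{−rT} = e^{−0.0082·2.9139} = 0.976389
N(−d₁) = 0.558321,  N(−d₂) = 0.682719
Put price V = K·e^{−rT}·N(−d₂) − S·N(−d₁) = 33.929898 − 25.051876 = 8.878022
φ(d₁) = (1/√(2π))·e^{−d₁²/2} = 0.394672
Θ = −S·φ(d₁)·σ/(2√T) + r·K·e^{−rT}·N(−d₂) = −0.998517 + 0.278225 = -0.720292

price = 8.878022
Θ = -0.720292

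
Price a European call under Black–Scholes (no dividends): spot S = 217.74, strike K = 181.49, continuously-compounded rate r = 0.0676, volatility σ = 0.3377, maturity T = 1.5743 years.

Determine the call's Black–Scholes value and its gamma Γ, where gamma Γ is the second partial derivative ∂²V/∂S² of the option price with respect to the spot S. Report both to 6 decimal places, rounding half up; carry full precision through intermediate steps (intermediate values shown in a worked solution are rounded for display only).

price = 66.209478
Γ = 0.002903

σ√T = 0.3377·√1.5743 = 0.423716
d₁ = (ln(S/K) + (r+σ²/2)T) / (σ√T) = (ln(217.74/181.49) + (0.0676+0.3377²/2)·1.5743) / 0.423716 = (0.182101 + 0.196190) / 0.423716 = 0.892795
d₂ = d₁ − σ√T = 0.892795 − 0.423716 = 0.469079
e^{−rT} = e^{−0.0676·1.5743} = 0.899045
N(d₁) = 0.814016,  N(d₂) = 0.680493
Call price V = S·N(d₁) − K·e^{−rT}·N(d₂) = 177.243948 − 111.034470 = 66.209478
φ(d₁) = (1/√(2π))·e^{−d₁²/2} = 0.267809
Γ = φ(d₁) / (S·σ·√T) = 0.002903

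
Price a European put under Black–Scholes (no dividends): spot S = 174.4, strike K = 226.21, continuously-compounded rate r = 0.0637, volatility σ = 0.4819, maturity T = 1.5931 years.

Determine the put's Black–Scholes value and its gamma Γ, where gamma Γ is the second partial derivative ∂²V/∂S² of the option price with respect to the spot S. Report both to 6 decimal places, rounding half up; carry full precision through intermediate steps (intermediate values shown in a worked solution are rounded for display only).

price = 61.727964
Γ = 0.003757

σ√T = 0.4819·√1.5931 = 0.608245
d₁ = (ln(S/K) + (r+σ²/2)T) / (σ√T) = (ln(174.4/226.21) + (0.0637+0.4819²/2)·1.5931) / 0.608245 = (-0.260112 + 0.286461) / 0.608245 = 0.043320
d₂ = d₁ − σ√T = 0.043320 − 0.608245 = -0.564925
e^{−rT} = e^{−0.0637·1.5931} = 0.903499
N(−d₁) = 0.482723,  N(−d₂) = 0.713938
Put price V = K·e^{−rT}·N(−d₂) − S·N(−d₁) = 145.914900 − 84.186937 = 61.727964
φ(d₁) = (1/√(2π))·e^{−d₁²/2} = 0.398568
Γ = φ(d₁) / (S·σ·√T) = 0.003757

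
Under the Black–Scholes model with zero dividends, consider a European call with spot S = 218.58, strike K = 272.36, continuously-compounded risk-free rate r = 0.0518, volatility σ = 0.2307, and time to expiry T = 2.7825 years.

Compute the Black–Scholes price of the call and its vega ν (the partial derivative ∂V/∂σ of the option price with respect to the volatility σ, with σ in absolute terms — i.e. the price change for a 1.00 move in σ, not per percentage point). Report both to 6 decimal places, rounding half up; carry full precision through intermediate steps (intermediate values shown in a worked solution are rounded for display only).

σ√T = 0.2307·√2.7825 = 0.384827
d₁ = (ln(S/K) + (r+σ²/2)T) / (σ√T) = (ln(218.58/272.36) + (0.0518+0.2307²/2)·2.7825) / 0.384827 = (-0.219973 + 0.218179) / 0.384827 = -0.004660
d₂ = d₁ − σ√T = -0.004660 − 0.384827 = -0.389487
e^{−rT} = e^{−0.0518·2.7825} = 0.865772
N(d₁) = 0.498141,  N(d₂) = 0.348458
Call price V = S·N(d₁) − K·e^{−rT}·N(d₂) = 108.883632 − 82.166996 = 26.716636
φ(d₁) = (1/√(2π))·e^{−d₁²/2} = 0.398938
ν = S·φ(d₁)·√T = 145.456575

price = 26.716636
ν = 145.456575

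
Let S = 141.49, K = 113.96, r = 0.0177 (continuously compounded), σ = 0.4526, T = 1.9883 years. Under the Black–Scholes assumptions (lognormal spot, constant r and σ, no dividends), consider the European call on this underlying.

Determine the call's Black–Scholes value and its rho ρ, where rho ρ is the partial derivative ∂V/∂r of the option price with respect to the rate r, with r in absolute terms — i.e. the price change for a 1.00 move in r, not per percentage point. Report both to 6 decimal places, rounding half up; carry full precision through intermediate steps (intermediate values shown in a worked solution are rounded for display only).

σ√T = 0.4526·√1.9883 = 0.638198
d₁ = (ln(S/K) + (r+σ²/2)T) / (σ√T) = (ln(141.49/113.96) + (0.0177+0.4526²/2)·1.9883) / 0.638198 = (0.216382 + 0.238841) / 0.638198 = 0.713294
d₂ = d₁ − σ√T = 0.713294 − 0.638198 = 0.075096
e^{−rT} = e^{−0.0177·1.9883} = 0.965419
N(d₁) = 0.762168,  N(d₂) = 0.529931
Call price V = S·N(d₁) − K·e^{−rT}·N(d₂) = 107.839159 − 58.302543 = 49.536616
ρ = K·T·e^{−rT}·N(d₂) = 115.922947

price = 49.536616
ρ = 115.922947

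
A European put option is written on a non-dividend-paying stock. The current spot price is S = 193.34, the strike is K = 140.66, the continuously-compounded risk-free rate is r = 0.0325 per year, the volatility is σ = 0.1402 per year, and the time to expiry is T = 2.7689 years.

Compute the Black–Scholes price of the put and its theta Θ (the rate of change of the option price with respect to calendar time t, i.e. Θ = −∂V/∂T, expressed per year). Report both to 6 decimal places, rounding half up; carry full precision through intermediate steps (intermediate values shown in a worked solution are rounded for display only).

σ√T = 0.1402·√2.7689 = 0.233293
d₁ = (ln(S/K) + (r+σ²/2)T) / (σ√T) = (ln(193.34/140.66) + (0.0325+0.1402²/2)·2.7689) / 0.233293 = (0.318105 + 0.117202) / 0.233293 = 1.865923
d₂ = d₁ − σ√T = 1.865923 − 0.233293 = 1.632630
e^{−rT} = e^{−0.0325·2.7689} = 0.913941
N(−d₁) = 0.031026,  N(−d₂) = 0.051273
Put price V = K·e^{−rT}·N(−d₂) − S·N(−d₁) = 6.591451 − 5.998580 = 0.592871
φ(d₁) = (1/√(2π))·e^{−d₁²/2} = 0.069964
Θ = −S·φ(d₁)·σ/(2√T) + r·K·e^{−rT}·N(−d₂) = −0.569851 + 0.214222 = -0.355629

price = 0.592871
Θ = -0.355629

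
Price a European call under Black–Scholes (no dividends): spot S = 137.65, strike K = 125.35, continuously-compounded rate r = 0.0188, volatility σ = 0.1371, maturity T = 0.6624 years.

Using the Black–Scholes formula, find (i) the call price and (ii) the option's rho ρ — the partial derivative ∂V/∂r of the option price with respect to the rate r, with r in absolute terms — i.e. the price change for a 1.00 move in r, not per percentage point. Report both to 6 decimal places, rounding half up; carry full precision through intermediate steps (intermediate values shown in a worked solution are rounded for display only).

σ√T = 0.1371·√0.6624 = 0.111583
d₁ = (ln(S/K) + (r+σ²/2)T) / (σ√T) = (ln(137.65/125.35) + (0.0188+0.1371²/2)·0.6624) / 0.111583 = (0.093604 + 0.018678) / 0.111583 = 1.006273
d₂ = d₁ − σ√T = 1.006273 − 0.111583 = 0.894691
e^{−rT} = e^{−0.0188·0.6624} = 0.987624
N(d₁) = 0.842858,  N(d₂) = 0.814524
Call price V = S·N(d₁) − K·e^{−rT}·N(d₂) = 116.019399 − 100.836963 = 15.182436
ρ = K·T·e^{−rT}·N(d₂) = 66.794404

price = 15.182436
ρ = 66.794404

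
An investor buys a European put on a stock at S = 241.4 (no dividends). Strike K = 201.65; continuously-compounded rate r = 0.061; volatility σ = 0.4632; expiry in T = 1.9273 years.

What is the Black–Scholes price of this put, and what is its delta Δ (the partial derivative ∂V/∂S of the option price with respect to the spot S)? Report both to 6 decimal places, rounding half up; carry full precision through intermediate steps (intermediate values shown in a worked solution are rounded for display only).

price = 27.325644
Δ = -0.216478

σ√T = 0.4632·√1.9273 = 0.643048
d₁ = (ln(S/K) + (r+σ²/2)T) / (σ√T) = (ln(241.4/201.65) + (0.061+0.4632²/2)·1.9273) / 0.643048 = (0.179922 + 0.324320) / 0.643048 = 0.784144
d₂ = d₁ − σ√T = 0.784144 − 0.643048 = 0.141097
e^{−rT} = e^{−0.061·1.9273} = 0.889082
N(−d₁) = 0.216478,  N(−d₂) = 0.443897
Put price V = K·e^{−rT}·N(−d₂) − S·N(−d₁) = 79.583359 − 52.257715 = 27.325644
Δ = −N(−d₁) = -0.216478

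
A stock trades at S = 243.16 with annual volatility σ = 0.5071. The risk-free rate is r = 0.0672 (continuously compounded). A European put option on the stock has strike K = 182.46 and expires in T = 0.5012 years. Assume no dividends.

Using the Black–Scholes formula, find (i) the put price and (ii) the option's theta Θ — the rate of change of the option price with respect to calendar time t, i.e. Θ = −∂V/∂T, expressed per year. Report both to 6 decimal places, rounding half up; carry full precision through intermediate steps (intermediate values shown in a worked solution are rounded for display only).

σ√T = 0.5071·√0.5012 = 0.359004
d₁ = (ln(S/K) + (r+σ²/2)T) / (σ√T) = (ln(243.16/182.46) + (0.0672+0.5071²/2)·0.5012) / 0.359004 = (0.287189 + 0.098123) / 0.359004 = 1.073279
d₂ = d₁ − σ√T = 1.073279 − 0.359004 = 0.714275
e^{−rT} = e^{−0.0672·0.5012} = 0.966880
N(−d₁) = 0.141573,  N(−d₂) = 0.237529
Put price V = K·e^{−rT}·N(−d₂) − S·N(−d₁) = 41.904080 − 34.424900 = 7.479179
φ(d₁) = (1/√(2π))·e^{−d₁²/2} = 0.224271
Θ = −S·φ(d₁)·σ/(2√T) + r·K·e^{−rT}·N(−d₂) = −19.530910 + 2.815954 = -16.714955

price = 7.479179
Θ = -16.714955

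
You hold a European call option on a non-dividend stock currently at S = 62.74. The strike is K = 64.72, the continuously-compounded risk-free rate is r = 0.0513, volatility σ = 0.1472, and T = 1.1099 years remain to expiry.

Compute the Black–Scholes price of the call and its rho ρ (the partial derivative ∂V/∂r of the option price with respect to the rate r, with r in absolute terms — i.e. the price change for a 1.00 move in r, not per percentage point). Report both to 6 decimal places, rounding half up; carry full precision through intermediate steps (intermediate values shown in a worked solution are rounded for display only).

price = 4.682205
ρ = 36.341644

σ√T = 0.1472·√1.1099 = 0.155078
d₁ = (ln(S/K) + (r+σ²/2)T) / (σ√T) = (ln(62.74/64.72) + (0.0513+0.1472²/2)·1.1099) / 0.155078 = (-0.031071 + 0.068962) / 0.155078 = 0.244338
d₂ = d₁ − σ√T = 0.244338 − 0.155078 = 0.089260
e^{−rT} = e^{−0.0513·1.1099} = 0.944653
N(d₁) = 0.596515,  N(d₂) = 0.535562
Call price V = S·N(d₁) − K·e^{−rT}·N(d₂) = 37.425374 − 32.743170 = 4.682205
ρ = K·T·e^{−rT}·N(d₂) = 36.341644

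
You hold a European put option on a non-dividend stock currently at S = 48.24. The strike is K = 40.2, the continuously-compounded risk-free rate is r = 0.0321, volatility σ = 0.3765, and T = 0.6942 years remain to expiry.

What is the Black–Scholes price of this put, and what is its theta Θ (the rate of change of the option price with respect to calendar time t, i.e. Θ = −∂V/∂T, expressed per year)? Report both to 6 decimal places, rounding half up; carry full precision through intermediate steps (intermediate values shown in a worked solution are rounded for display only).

σ√T = 0.3765·√0.6942 = 0.313695
d₁ = (ln(S/K) + (r+σ²/2)T) / (σ√T) = (ln(48.24/40.2) + (0.0321+0.3765²/2)·0.6942) / 0.313695 = (0.182322 + 0.071486) / 0.313695 = 0.809091
d₂ = d₁ − σ√T = 0.809091 − 0.313695 = 0.495396
e^{−rT} = e^{−0.0321·0.6942} = 0.977963
N(−d₁) = 0.209231,  N(−d₂) = 0.310160
Put price V = K·e^{−rT}·N(−d₂) − S·N(−d₁) = 12.193671 − 10.093324 = 2.100347
φ(d₁) = (1/√(2π))·e^{−d₁²/2} = 0.287580
Θ = −S·φ(d₁)·σ/(2√T) + r·K·e^{−rT}·N(−d₂) = −3.134436 + 0.391417 = -2.743019

price = 2.100347
Θ = -2.743019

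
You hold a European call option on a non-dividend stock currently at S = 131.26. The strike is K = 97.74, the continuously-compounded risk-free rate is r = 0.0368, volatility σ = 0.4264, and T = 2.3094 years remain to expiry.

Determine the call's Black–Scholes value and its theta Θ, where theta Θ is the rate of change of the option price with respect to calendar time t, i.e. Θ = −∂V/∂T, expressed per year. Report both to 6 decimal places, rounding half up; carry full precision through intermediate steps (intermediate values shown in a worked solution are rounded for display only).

σ√T = 0.4264·√2.3094 = 0.647988
d₁ = (ln(S/K) + (r+σ²/2)T) / (σ√T) = (ln(131.26/97.74) + (0.0368+0.4264²/2)·2.3094) / 0.647988 = (0.294869 + 0.294930) / 0.647988 = 0.910201
d₂ = d₁ − σ√T = 0.910201 − 0.647988 = 0.262213
e^{−rT} = e^{−0.0368·2.3094} = 0.918525
N(d₁) = 0.818642,  N(d₂) = 0.603422
Call price V = S·N(d₁) − K·e^{−rT}·N(d₂) = 107.454920 − 54.173168 = 53.281752
φ(d₁) = (1/√(2π))·e^{−d₁²/2} = 0.263640
Θ = −S·φ(d₁)·σ/(2√T) − r·K·e^{−rT}·N(d₂) = −4.854907 − 1.993573 = -6.848480

price = 53.281752
Θ = -6.848480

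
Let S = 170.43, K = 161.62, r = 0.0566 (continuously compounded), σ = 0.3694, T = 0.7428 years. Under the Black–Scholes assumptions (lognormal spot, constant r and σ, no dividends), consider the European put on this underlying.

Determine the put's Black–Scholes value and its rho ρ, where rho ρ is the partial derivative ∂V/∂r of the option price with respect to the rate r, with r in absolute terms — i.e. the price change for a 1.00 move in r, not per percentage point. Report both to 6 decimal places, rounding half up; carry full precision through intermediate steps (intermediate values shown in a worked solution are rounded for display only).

price = 13.748651
ρ = -51.165182

σ√T = 0.3694·√0.7428 = 0.318371
d₁ = (ln(S/K) + (r+σ²/2)T) / (σ√T) = (ln(170.43/161.62) + (0.0566+0.3694²/2)·0.7428) / 0.318371 = (0.053077 + 0.092722) / 0.318371 = 0.457954
d₂ = d₁ − σ√T = 0.457954 − 0.318371 = 0.139584
e^{−rT} = e^{−0.0566·0.7428} = 0.958829
N(−d₁) = 0.323493,  N(−d₂) = 0.444494
Put price V = K·e^{−rT}·N(−d₂) − S·N(−d₁) = 68.881505 − 55.132854 = 13.748651
ρ = −K·T·e^{−rT}·N(−d₂) = -51.165182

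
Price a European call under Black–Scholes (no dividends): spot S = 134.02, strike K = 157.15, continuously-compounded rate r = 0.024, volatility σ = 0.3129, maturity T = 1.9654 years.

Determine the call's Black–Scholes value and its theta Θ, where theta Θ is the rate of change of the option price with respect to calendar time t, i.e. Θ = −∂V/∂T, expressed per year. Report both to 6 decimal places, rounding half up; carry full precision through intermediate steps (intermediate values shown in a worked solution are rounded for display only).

σ√T = 0.3129·√1.9654 = 0.438663
d₁ = (ln(S/K) + (r+σ²/2)T) / (σ√T) = (ln(134.02/157.15) + (0.024+0.3129²/2)·1.9654) / 0.438663 = (-0.159212 + 0.143382) / 0.438663 = -0.036086
d₂ = d₁ − σ√T = -0.036086 − 0.438663 = -0.474749
e^{−rT} = e^{−0.024·1.9654} = 0.953926
N(d₁) = 0.485607,  N(d₂) = 0.317483
Call price V = S·N(d₁) − K·e^{−rT}·N(d₂) = 65.081048 − 47.593691 = 17.487358
φ(d₁) = (1/√(2π))·e^{−d₁²/2} = 0.398683
Θ = −S·φ(d₁)·σ/(2√T) − r·K·e^{−rT}·N(d₂) = −5.962756 − 1.142249 = -7.105004

price = 17.487358
Θ = -7.105004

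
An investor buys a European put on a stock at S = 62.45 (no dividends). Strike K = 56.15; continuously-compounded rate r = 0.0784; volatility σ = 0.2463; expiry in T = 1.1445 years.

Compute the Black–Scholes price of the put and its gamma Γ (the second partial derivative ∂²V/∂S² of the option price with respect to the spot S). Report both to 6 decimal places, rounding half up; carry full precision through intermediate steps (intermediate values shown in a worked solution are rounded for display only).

σ√T = 0.2463·√1.1445 = 0.263495
d₁ = (ln(S/K) + (r+σ²/2)T) / (σ√T) = (ln(62.45/56.15) + (0.0784+0.2463²/2)·1.1445) / 0.263495 = (0.106340 + 0.124444) / 0.263495 = 0.875854
d₂ = d₁ − σ√T = 0.875854 − 0.263495 = 0.612359
e^{−rT} = e^{−0.0784·1.1445} = 0.914179
N(−d₁) = 0.190555,  N(−d₂) = 0.270150
Put price V = K·e^{−rT}·N(−d₂) − S·N(−d₁) = 13.867115 − 11.900139 = 1.966976
φ(d₁) = (1/√(2π))·e^{−d₁²/2} = 0.271852
Γ = φ(d₁) / (S·σ·√T) = 0.016521

price = 1.966976
Γ = 0.016521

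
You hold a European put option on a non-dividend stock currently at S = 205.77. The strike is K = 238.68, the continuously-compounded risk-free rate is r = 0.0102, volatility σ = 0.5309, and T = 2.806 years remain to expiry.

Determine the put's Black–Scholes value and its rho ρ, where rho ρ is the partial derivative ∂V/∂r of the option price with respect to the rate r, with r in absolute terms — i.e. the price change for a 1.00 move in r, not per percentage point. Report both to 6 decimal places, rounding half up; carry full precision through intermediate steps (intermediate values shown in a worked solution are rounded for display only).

price = 88.886529
ρ = -467.828597

σ√T = 0.5309·√2.806 = 0.889317
d₁ = (ln(S/K) + (r+σ²/2)T) / (σ√T) = (ln(205.77/238.68) + (0.0102+0.5309²/2)·2.806) / 0.889317 = (-0.148365 + 0.424063) / 0.889317 = 0.310012
d₂ = d₁ − σ√T = 0.310012 − 0.889317 = -0.579305
e^{−rT} = e^{−0.0102·2.806} = 0.971785
N(−d₁) = 0.378276,  N(−d₂) = 0.718808
Put price V = K·e^{−rT}·N(−d₂) − S·N(−d₁) = 166.724375 − 77.837846 = 88.886529
ρ = −K·T·e^{−rT}·N(−d₂) = -467.828597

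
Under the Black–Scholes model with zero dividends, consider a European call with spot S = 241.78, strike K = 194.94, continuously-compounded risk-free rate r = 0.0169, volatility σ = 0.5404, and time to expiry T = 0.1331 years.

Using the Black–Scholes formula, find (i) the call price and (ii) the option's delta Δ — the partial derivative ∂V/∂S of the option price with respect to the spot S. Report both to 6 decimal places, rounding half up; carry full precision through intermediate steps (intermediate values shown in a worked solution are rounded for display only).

σ√T = 0.5404·√0.1331 = 0.197153
d₁ = (ln(S/K) + (r+σ²/2)T) / (σ√T) = (ln(241.78/194.94) + (0.0169+0.5404²/2)·0.1331) / 0.197153 = (0.215336 + 0.021684) / 0.197153 = 1.202214
d₂ = d₁ − σ√T = 1.202214 − 0.197153 = 1.005060
e^{−rT} = e^{−0.0169·0.1331} = 0.997753
N(d₁) = 0.885360,  N(d₂) = 0.842566
Call price V = S·N(d₁) − K·e^{−rT}·N(d₂) = 214.062242 − 163.880776 = 50.181466
Δ = N(d₁) = 0.885360

price = 50.181466
Δ = 0.885360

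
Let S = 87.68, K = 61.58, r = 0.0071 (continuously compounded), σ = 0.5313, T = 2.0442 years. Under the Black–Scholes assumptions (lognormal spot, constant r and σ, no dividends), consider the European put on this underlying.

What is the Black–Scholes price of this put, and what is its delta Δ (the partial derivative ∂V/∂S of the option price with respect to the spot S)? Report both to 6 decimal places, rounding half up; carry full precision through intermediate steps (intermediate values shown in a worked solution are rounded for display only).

price = 10.831951
Δ = -0.193769

σ√T = 0.5313·√2.0442 = 0.759629
d₁ = (ln(S/K) + (r+σ²/2)T) / (σ√T) = (ln(87.68/61.58) + (0.0071+0.5313²/2)·2.0442) / 0.759629 = (0.353357 + 0.303032) / 0.759629 = 0.864091
d₂ = d₁ − σ√T = 0.864091 − 0.759629 = 0.104462
e^{−rT} = e^{−0.0071·2.0442} = 0.985591
N(−d₁) = 0.193769,  N(−d₂) = 0.458401
Put price V = K·e^{−rT}·N(−d₂) − S·N(−d₁) = 27.821611 − 16.989661 = 10.831951
Δ = −N(−d₁) = -0.193769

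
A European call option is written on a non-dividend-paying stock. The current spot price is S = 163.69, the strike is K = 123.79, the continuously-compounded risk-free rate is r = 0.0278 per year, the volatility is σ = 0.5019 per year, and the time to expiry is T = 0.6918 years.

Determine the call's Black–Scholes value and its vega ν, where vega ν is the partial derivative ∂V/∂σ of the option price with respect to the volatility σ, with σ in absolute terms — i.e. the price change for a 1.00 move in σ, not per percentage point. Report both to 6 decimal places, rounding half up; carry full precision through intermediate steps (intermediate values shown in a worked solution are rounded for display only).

price = 50.350102
ν = 35.440643

σ√T = 0.5019·√0.6918 = 0.417453
d₁ = (ln(S/K) + (r+σ²/2)T) / (σ√T) = (ln(163.69/123.79) + (0.0278+0.5019²/2)·0.6918) / 0.417453 = (0.279388 + 0.106365) / 0.417453 = 0.924064
d₂ = d₁ − σ√T = 0.924064 − 0.417453 = 0.506611
e^{−rT} = e^{−0.0278·0.6918} = 0.980952
N(d₁) = 0.822274,  N(d₂) = 0.693786
Call price V = S·N(d₁) − K·e^{−rT}·N(d₂) = 134.597962 − 84.247860 = 50.350102
φ(d₁) = (1/√(2π))·e^{−d₁²/2} = 0.260309
ν = S·φ(d₁)·√T = 35.440643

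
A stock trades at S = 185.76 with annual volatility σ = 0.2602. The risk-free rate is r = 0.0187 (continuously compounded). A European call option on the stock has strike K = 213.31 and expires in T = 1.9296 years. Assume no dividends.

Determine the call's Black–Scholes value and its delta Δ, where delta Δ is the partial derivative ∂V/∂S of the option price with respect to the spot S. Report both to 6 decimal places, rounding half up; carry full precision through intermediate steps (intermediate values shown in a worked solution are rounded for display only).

σ√T = 0.2602·√1.9296 = 0.361444
d₁ = (ln(S/K) + (r+σ²/2)T) / (σ√T) = (ln(185.76/213.31) + (0.0187+0.2602²/2)·1.9296) / 0.361444 = (-0.138291 + 0.101404) / 0.361444 = -0.102053
d₂ = d₁ − σ√T = -0.102053 − 0.361444 = -0.463497
e^{−rT} = e^{−0.0187·1.9296} = 0.964560
N(d₁) = 0.459357,  N(d₂) = 0.321504
Call price V = S·N(d₁) − K·e^{−rT}·N(d₂) = 85.330177 − 66.149511 = 19.180667
Δ = N(d₁) = 0.459357

price = 19.180667
Δ = 0.459357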